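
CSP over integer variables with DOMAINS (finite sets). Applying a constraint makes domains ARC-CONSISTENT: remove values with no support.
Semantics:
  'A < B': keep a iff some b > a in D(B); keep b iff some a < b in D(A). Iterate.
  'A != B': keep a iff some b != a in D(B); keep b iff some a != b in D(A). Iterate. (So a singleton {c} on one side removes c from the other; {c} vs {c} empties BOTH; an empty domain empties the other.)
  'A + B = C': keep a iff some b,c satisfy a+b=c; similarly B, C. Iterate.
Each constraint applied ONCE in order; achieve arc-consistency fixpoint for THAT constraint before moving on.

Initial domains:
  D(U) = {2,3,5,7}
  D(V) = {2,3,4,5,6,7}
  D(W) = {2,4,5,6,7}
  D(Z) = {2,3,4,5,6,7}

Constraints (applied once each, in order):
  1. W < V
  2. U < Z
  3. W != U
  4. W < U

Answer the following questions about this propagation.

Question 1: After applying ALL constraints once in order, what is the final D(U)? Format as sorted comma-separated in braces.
Constraint 1 (W < V) on D(W)={2,4,5,6,7} D(V)={2,3,4,5,6,7}: W {2,4,5,6,7}->{2,4,5,6}; V {2,3,4,5,6,7}->{3,4,5,6,7}
Constraint 2 (U < Z) on D(U)={2,3,5,7} D(Z)={2,3,4,5,6,7}: U {2,3,5,7}->{2,3,5}; Z {2,3,4,5,6,7}->{3,4,5,6,7}
Constraint 3 (W != U) on D(W)={2,4,5,6} D(U)={2,3,5}: no change
Constraint 4 (W < U) on D(W)={2,4,5,6} D(U)={2,3,5}: W {2,4,5,6}->{2,4}; U {2,3,5}->{3,5}
So after all 4 constraints: D(U) = {3,5}

Answer: {3,5}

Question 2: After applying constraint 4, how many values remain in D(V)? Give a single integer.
Answer: 5

Derivation:
Constraint 1 (W < V) on D(W)={2,4,5,6,7} D(V)={2,3,4,5,6,7}: W {2,4,5,6,7}->{2,4,5,6}; V {2,3,4,5,6,7}->{3,4,5,6,7}
Constraint 2 (U < Z) on D(U)={2,3,5,7} D(Z)={2,3,4,5,6,7}: U {2,3,5,7}->{2,3,5}; Z {2,3,4,5,6,7}->{3,4,5,6,7}
Constraint 3 (W != U) on D(W)={2,4,5,6} D(U)={2,3,5}: no change
Constraint 4 (W < U) on D(W)={2,4,5,6} D(U)={2,3,5}: W {2,4,5,6}->{2,4}; U {2,3,5}->{3,5}
So after constraint 4: D(V)={3,4,5,6,7}, size = 5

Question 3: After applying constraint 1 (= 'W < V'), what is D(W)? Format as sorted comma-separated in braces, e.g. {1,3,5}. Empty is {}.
Answer: {2,4,5,6}

Derivation:
Constraint 1 (W < V) on D(W)={2,4,5,6,7} D(V)={2,3,4,5,6,7}: W {2,4,5,6,7}->{2,4,5,6}; V {2,3,4,5,6,7}->{3,4,5,6,7}
So after constraint 1: D(W) = {2,4,5,6}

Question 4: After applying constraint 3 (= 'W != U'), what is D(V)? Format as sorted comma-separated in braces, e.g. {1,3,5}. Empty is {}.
Constraint 1 (W < V) on D(W)={2,4,5,6,7} D(V)={2,3,4,5,6,7}: W {2,4,5,6,7}->{2,4,5,6}; V {2,3,4,5,6,7}->{3,4,5,6,7}
Constraint 2 (U < Z) on D(U)={2,3,5,7} D(Z)={2,3,4,5,6,7}: U {2,3,5,7}->{2,3,5}; Z {2,3,4,5,6,7}->{3,4,5,6,7}
Constraint 3 (W != U) on D(W)={2,4,5,6} D(U)={2,3,5}: no change
So after constraint 3: D(V) = {3,4,5,6,7}

Answer: {3,4,5,6,7}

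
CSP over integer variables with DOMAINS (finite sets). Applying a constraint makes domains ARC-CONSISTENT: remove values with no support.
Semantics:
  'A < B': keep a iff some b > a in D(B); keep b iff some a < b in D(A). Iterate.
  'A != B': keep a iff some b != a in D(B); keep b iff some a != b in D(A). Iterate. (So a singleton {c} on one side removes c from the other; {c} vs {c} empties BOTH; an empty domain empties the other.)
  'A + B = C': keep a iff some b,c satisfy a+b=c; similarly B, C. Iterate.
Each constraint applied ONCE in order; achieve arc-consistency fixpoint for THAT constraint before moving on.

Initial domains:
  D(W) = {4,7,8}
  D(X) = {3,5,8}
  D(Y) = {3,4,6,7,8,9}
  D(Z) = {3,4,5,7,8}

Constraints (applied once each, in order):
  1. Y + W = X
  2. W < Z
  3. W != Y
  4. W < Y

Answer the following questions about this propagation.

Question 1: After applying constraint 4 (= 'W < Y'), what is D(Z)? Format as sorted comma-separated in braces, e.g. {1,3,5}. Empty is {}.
Constraint 1 (Y + W = X) on D(Y)={3,4,6,7,8,9} D(W)={4,7,8} D(X)={3,5,8}: Y {3,4,6,7,8,9}->{4}; W {4,7,8}->{4}; X {3,5,8}->{8}
Constraint 2 (W < Z) on D(W)={4} D(Z)={3,4,5,7,8}: Z {3,4,5,7,8}->{5,7,8}
Constraint 3 (W != Y) on D(W)={4} D(Y)={4}: W {4}->{}; Y {4}->{}
Constraint 4 (W < Y) on D(W)={} D(Y)={}: no change
So after constraint 4: D(Z) = {5,7,8}

Answer: {5,7,8}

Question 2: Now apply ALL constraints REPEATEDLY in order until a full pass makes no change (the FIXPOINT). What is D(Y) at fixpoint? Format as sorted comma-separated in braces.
Answer: {}

Derivation:
pass 0 (initial): D(Y)={3,4,6,7,8,9}
pass 1: W {4,7,8}->{}; X {3,5,8}->{8}; Y {3,4,6,7,8,9}->{}; Z {3,4,5,7,8}->{5,7,8}
pass 2: X {8}->{}; Z {5,7,8}->{}
pass 3: no change
Fixpoint after 3 passes: D(Y) = {}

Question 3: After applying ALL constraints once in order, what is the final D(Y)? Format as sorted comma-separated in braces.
Constraint 1 (Y + W = X) on D(Y)={3,4,6,7,8,9} D(W)={4,7,8} D(X)={3,5,8}: Y {3,4,6,7,8,9}->{4}; W {4,7,8}->{4}; X {3,5,8}->{8}
Constraint 2 (W < Z) on D(W)={4} D(Z)={3,4,5,7,8}: Z {3,4,5,7,8}->{5,7,8}
Constraint 3 (W != Y) on D(W)={4} D(Y)={4}: W {4}->{}; Y {4}->{}
Constraint 4 (W < Y) on D(W)={} D(Y)={}: no change
So after all 4 constraints: D(Y) = {}

Answer: {}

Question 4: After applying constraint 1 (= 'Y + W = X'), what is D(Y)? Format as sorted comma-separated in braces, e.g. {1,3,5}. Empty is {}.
Constraint 1 (Y + W = X) on D(Y)={3,4,6,7,8,9} D(W)={4,7,8} D(X)={3,5,8}: Y {3,4,6,7,8,9}->{4}; W {4,7,8}->{4}; X {3,5,8}->{8}
So after constraint 1: D(Y) = {4}

Answer: {4}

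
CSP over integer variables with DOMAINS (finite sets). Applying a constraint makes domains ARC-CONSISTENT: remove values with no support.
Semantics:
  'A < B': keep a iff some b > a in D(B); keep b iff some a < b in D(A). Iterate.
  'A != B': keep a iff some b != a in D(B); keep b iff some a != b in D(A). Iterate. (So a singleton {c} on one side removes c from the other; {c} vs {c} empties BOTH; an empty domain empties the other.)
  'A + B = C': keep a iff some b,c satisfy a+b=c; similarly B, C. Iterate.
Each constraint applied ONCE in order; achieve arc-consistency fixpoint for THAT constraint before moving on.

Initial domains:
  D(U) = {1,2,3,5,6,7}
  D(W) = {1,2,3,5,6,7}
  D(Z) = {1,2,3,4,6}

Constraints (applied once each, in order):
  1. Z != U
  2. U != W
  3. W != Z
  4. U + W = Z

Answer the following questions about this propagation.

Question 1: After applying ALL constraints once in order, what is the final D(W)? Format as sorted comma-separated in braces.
Answer: {1,2,3,5}

Derivation:
Constraint 1 (Z != U) on D(Z)={1,2,3,4,6} D(U)={1,2,3,5,6,7}: no change
Constraint 2 (U != W) on D(U)={1,2,3,5,6,7} D(W)={1,2,3,5,6,7}: no change
Constraint 3 (W != Z) on D(W)={1,2,3,5,6,7} D(Z)={1,2,3,4,6}: no change
Constraint 4 (U + W = Z) on D(U)={1,2,3,5,6,7} D(W)={1,2,3,5,6,7} D(Z)={1,2,3,4,6}: U {1,2,3,5,6,7}->{1,2,3,5}; W {1,2,3,5,6,7}->{1,2,3,5}; Z {1,2,3,4,6}->{2,3,4,6}
So after all 4 constraints: D(W) = {1,2,3,5}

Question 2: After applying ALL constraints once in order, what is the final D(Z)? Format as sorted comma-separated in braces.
Answer: {2,3,4,6}

Derivation:
Constraint 1 (Z != U) on D(Z)={1,2,3,4,6} D(U)={1,2,3,5,6,7}: no change
Constraint 2 (U != W) on D(U)={1,2,3,5,6,7} D(W)={1,2,3,5,6,7}: no change
Constraint 3 (W != Z) on D(W)={1,2,3,5,6,7} D(Z)={1,2,3,4,6}: no change
Constraint 4 (U + W = Z) on D(U)={1,2,3,5,6,7} D(W)={1,2,3,5,6,7} D(Z)={1,2,3,4,6}: U {1,2,3,5,6,7}->{1,2,3,5}; W {1,2,3,5,6,7}->{1,2,3,5}; Z {1,2,3,4,6}->{2,3,4,6}
So after all 4 constraints: D(Z) = {2,3,4,6}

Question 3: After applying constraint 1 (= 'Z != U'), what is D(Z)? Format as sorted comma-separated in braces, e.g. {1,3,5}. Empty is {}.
Answer: {1,2,3,4,6}

Derivation:
Constraint 1 (Z != U) on D(Z)={1,2,3,4,6} D(U)={1,2,3,5,6,7}: no change
So after constraint 1: D(Z) = {1,2,3,4,6}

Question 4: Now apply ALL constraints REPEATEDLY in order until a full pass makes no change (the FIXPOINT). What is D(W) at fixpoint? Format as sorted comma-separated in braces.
Answer: {1,2,3,5}

Derivation:
pass 0 (initial): D(W)={1,2,3,5,6,7}
pass 1: U {1,2,3,5,6,7}->{1,2,3,5}; W {1,2,3,5,6,7}->{1,2,3,5}; Z {1,2,3,4,6}->{2,3,4,6}
pass 2: no change
Fixpoint after 2 passes: D(W) = {1,2,3,5}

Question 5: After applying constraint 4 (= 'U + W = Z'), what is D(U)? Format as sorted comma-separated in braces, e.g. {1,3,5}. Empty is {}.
Answer: {1,2,3,5}

Derivation:
Constraint 1 (Z != U) on D(Z)={1,2,3,4,6} D(U)={1,2,3,5,6,7}: no change
Constraint 2 (U != W) on D(U)={1,2,3,5,6,7} D(W)={1,2,3,5,6,7}: no change
Constraint 3 (W != Z) on D(W)={1,2,3,5,6,7} D(Z)={1,2,3,4,6}: no change
Constraint 4 (U + W = Z) on D(U)={1,2,3,5,6,7} D(W)={1,2,3,5,6,7} D(Z)={1,2,3,4,6}: U {1,2,3,5,6,7}->{1,2,3,5}; W {1,2,3,5,6,7}->{1,2,3,5}; Z {1,2,3,4,6}->{2,3,4,6}
So after constraint 4: D(U) = {1,2,3,5}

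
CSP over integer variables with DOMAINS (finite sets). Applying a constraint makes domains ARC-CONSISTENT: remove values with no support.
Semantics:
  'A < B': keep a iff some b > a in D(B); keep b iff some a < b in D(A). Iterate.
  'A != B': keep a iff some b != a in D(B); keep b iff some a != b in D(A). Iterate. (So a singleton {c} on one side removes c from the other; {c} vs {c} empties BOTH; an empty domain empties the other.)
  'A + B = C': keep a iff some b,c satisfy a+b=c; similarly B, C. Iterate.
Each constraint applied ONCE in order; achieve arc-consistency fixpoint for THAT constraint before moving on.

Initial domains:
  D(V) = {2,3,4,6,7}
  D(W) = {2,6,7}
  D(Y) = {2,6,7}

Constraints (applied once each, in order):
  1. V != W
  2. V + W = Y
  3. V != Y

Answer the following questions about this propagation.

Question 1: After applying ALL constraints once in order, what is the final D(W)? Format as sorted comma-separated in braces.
Answer: {2}

Derivation:
Constraint 1 (V != W) on D(V)={2,3,4,6,7} D(W)={2,6,7}: no change
Constraint 2 (V + W = Y) on D(V)={2,3,4,6,7} D(W)={2,6,7} D(Y)={2,6,7}: V {2,3,4,6,7}->{4}; W {2,6,7}->{2}; Y {2,6,7}->{6}
Constraint 3 (V != Y) on D(V)={4} D(Y)={6}: no change
So after all 3 constraints: D(W) = {2}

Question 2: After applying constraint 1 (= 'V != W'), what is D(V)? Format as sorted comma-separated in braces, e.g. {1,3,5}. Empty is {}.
Answer: {2,3,4,6,7}

Derivation:
Constraint 1 (V != W) on D(V)={2,3,4,6,7} D(W)={2,6,7}: no change
So after constraint 1: D(V) = {2,3,4,6,7}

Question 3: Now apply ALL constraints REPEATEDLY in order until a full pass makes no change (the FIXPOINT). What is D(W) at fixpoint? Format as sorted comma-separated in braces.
pass 0 (initial): D(W)={2,6,7}
pass 1: V {2,3,4,6,7}->{4}; W {2,6,7}->{2}; Y {2,6,7}->{6}
pass 2: no change
Fixpoint after 2 passes: D(W) = {2}

Answer: {2}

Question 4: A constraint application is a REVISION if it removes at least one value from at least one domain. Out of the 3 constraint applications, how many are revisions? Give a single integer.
Answer: 1

Derivation:
Constraint 1 (V != W) on D(V)={2,3,4,6,7} D(W)={2,6,7}: no change => not a revision
Constraint 2 (V + W = Y) on D(V)={2,3,4,6,7} D(W)={2,6,7} D(Y)={2,6,7}: V {2,3,4,6,7}->{4}; W {2,6,7}->{2}; Y {2,6,7}->{6} => REVISION
Constraint 3 (V != Y) on D(V)={4} D(Y)={6}: no change => not a revision
Total revisions = 1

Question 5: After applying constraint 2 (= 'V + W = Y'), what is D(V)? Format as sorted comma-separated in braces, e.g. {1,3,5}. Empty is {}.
Answer: {4}

Derivation:
Constraint 1 (V != W) on D(V)={2,3,4,6,7} D(W)={2,6,7}: no change
Constraint 2 (V + W = Y) on D(V)={2,3,4,6,7} D(W)={2,6,7} D(Y)={2,6,7}: V {2,3,4,6,7}->{4}; W {2,6,7}->{2}; Y {2,6,7}->{6}
So after constraint 2: D(V) = {4}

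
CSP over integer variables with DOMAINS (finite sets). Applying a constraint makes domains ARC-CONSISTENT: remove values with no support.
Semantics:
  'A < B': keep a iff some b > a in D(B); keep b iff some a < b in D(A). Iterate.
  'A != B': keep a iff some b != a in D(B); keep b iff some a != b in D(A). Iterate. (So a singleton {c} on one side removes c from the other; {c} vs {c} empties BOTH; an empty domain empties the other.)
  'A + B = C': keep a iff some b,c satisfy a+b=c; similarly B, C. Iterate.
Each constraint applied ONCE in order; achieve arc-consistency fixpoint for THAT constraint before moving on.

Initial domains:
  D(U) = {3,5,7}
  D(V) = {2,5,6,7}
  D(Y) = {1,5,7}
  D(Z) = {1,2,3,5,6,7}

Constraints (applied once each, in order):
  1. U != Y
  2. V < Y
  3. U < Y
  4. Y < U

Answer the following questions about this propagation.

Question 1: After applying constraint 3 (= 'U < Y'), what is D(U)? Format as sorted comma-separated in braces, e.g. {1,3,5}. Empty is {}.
Constraint 1 (U != Y) on D(U)={3,5,7} D(Y)={1,5,7}: no change
Constraint 2 (V < Y) on D(V)={2,5,6,7} D(Y)={1,5,7}: V {2,5,6,7}->{2,5,6}; Y {1,5,7}->{5,7}
Constraint 3 (U < Y) on D(U)={3,5,7} D(Y)={5,7}: U {3,5,7}->{3,5}
So after constraint 3: D(U) = {3,5}

Answer: {3,5}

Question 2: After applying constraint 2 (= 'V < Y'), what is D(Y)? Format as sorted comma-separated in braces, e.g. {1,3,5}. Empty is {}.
Constraint 1 (U != Y) on D(U)={3,5,7} D(Y)={1,5,7}: no change
Constraint 2 (V < Y) on D(V)={2,5,6,7} D(Y)={1,5,7}: V {2,5,6,7}->{2,5,6}; Y {1,5,7}->{5,7}
So after constraint 2: D(Y) = {5,7}

Answer: {5,7}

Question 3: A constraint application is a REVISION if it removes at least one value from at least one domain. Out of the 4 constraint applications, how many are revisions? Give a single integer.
Answer: 3

Derivation:
Constraint 1 (U != Y) on D(U)={3,5,7} D(Y)={1,5,7}: no change => not a revision
Constraint 2 (V < Y) on D(V)={2,5,6,7} D(Y)={1,5,7}: V {2,5,6,7}->{2,5,6}; Y {1,5,7}->{5,7} => REVISION
Constraint 3 (U < Y) on D(U)={3,5,7} D(Y)={5,7}: U {3,5,7}->{3,5} => REVISION
Constraint 4 (Y < U) on D(Y)={5,7} D(U)={3,5}: Y {5,7}->{}; U {3,5}->{} => REVISION
Total revisions = 3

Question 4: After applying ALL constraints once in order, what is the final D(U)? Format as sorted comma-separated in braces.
Answer: {}

Derivation:
Constraint 1 (U != Y) on D(U)={3,5,7} D(Y)={1,5,7}: no change
Constraint 2 (V < Y) on D(V)={2,5,6,7} D(Y)={1,5,7}: V {2,5,6,7}->{2,5,6}; Y {1,5,7}->{5,7}
Constraint 3 (U < Y) on D(U)={3,5,7} D(Y)={5,7}: U {3,5,7}->{3,5}
Constraint 4 (Y < U) on D(Y)={5,7} D(U)={3,5}: Y {5,7}->{}; U {3,5}->{}
So after all 4 constraints: D(U) = {}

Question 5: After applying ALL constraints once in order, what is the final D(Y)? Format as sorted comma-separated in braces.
Answer: {}

Derivation:
Constraint 1 (U != Y) on D(U)={3,5,7} D(Y)={1,5,7}: no change
Constraint 2 (V < Y) on D(V)={2,5,6,7} D(Y)={1,5,7}: V {2,5,6,7}->{2,5,6}; Y {1,5,7}->{5,7}
Constraint 3 (U < Y) on D(U)={3,5,7} D(Y)={5,7}: U {3,5,7}->{3,5}
Constraint 4 (Y < U) on D(Y)={5,7} D(U)={3,5}: Y {5,7}->{}; U {3,5}->{}
So after all 4 constraints: D(Y) = {}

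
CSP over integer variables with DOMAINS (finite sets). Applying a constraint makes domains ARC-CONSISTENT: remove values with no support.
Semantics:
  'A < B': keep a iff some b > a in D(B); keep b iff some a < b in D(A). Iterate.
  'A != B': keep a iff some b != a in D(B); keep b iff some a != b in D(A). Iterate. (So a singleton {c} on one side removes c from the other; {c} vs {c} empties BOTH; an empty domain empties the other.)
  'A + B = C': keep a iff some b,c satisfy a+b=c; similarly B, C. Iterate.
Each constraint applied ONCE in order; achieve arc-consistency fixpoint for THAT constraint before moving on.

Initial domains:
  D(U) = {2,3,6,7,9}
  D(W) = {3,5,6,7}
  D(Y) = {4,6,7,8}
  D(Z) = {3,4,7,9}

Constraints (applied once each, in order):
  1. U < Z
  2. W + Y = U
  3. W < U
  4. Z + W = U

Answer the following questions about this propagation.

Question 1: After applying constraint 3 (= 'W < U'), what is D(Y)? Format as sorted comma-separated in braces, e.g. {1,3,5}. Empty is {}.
Constraint 1 (U < Z) on D(U)={2,3,6,7,9} D(Z)={3,4,7,9}: U {2,3,6,7,9}->{2,3,6,7}
Constraint 2 (W + Y = U) on D(W)={3,5,6,7} D(Y)={4,6,7,8} D(U)={2,3,6,7}: W {3,5,6,7}->{3}; Y {4,6,7,8}->{4}; U {2,3,6,7}->{7}
Constraint 3 (W < U) on D(W)={3} D(U)={7}: no change
So after constraint 3: D(Y) = {4}

Answer: {4}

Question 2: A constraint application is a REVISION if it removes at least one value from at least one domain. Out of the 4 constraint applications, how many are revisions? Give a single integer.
Answer: 3

Derivation:
Constraint 1 (U < Z) on D(U)={2,3,6,7,9} D(Z)={3,4,7,9}: U {2,3,6,7,9}->{2,3,6,7} => REVISION
Constraint 2 (W + Y = U) on D(W)={3,5,6,7} D(Y)={4,6,7,8} D(U)={2,3,6,7}: W {3,5,6,7}->{3}; Y {4,6,7,8}->{4}; U {2,3,6,7}->{7} => REVISION
Constraint 3 (W < U) on D(W)={3} D(U)={7}: no change => not a revision
Constraint 4 (Z + W = U) on D(Z)={3,4,7,9} D(W)={3} D(U)={7}: Z {3,4,7,9}->{4} => REVISION
Total revisions = 3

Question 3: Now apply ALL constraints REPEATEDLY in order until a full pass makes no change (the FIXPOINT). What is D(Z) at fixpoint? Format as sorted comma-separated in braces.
pass 0 (initial): D(Z)={3,4,7,9}
pass 1: U {2,3,6,7,9}->{7}; W {3,5,6,7}->{3}; Y {4,6,7,8}->{4}; Z {3,4,7,9}->{4}
pass 2: U {7}->{}; W {3}->{}; Y {4}->{}; Z {4}->{}
pass 3: no change
Fixpoint after 3 passes: D(Z) = {}

Answer: {}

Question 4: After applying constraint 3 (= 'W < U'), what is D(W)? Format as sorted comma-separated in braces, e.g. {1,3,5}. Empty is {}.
Answer: {3}

Derivation:
Constraint 1 (U < Z) on D(U)={2,3,6,7,9} D(Z)={3,4,7,9}: U {2,3,6,7,9}->{2,3,6,7}
Constraint 2 (W + Y = U) on D(W)={3,5,6,7} D(Y)={4,6,7,8} D(U)={2,3,6,7}: W {3,5,6,7}->{3}; Y {4,6,7,8}->{4}; U {2,3,6,7}->{7}
Constraint 3 (W < U) on D(W)={3} D(U)={7}: no change
So after constraint 3: D(W) = {3}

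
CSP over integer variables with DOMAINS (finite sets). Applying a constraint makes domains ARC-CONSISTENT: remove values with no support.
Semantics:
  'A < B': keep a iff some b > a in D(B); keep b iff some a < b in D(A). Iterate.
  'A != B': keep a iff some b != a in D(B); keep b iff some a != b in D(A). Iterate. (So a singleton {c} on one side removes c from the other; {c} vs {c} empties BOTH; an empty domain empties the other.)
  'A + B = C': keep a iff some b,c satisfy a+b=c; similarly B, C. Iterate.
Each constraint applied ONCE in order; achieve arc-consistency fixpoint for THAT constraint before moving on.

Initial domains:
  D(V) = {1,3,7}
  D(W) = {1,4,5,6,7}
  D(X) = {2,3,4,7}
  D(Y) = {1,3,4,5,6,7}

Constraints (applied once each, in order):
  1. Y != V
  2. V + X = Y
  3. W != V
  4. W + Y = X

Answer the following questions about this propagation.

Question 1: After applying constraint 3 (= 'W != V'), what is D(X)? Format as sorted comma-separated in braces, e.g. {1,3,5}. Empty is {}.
Constraint 1 (Y != V) on D(Y)={1,3,4,5,6,7} D(V)={1,3,7}: no change
Constraint 2 (V + X = Y) on D(V)={1,3,7} D(X)={2,3,4,7} D(Y)={1,3,4,5,6,7}: V {1,3,7}->{1,3}; X {2,3,4,7}->{2,3,4}; Y {1,3,4,5,6,7}->{3,4,5,6,7}
Constraint 3 (W != V) on D(W)={1,4,5,6,7} D(V)={1,3}: no change
So after constraint 3: D(X) = {2,3,4}

Answer: {2,3,4}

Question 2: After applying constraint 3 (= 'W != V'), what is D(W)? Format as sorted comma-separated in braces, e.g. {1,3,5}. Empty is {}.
Constraint 1 (Y != V) on D(Y)={1,3,4,5,6,7} D(V)={1,3,7}: no change
Constraint 2 (V + X = Y) on D(V)={1,3,7} D(X)={2,3,4,7} D(Y)={1,3,4,5,6,7}: V {1,3,7}->{1,3}; X {2,3,4,7}->{2,3,4}; Y {1,3,4,5,6,7}->{3,4,5,6,7}
Constraint 3 (W != V) on D(W)={1,4,5,6,7} D(V)={1,3}: no change
So after constraint 3: D(W) = {1,4,5,6,7}

Answer: {1,4,5,6,7}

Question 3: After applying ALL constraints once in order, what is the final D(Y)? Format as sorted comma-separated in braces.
Answer: {3}

Derivation:
Constraint 1 (Y != V) on D(Y)={1,3,4,5,6,7} D(V)={1,3,7}: no change
Constraint 2 (V + X = Y) on D(V)={1,3,7} D(X)={2,3,4,7} D(Y)={1,3,4,5,6,7}: V {1,3,7}->{1,3}; X {2,3,4,7}->{2,3,4}; Y {1,3,4,5,6,7}->{3,4,5,6,7}
Constraint 3 (W != V) on D(W)={1,4,5,6,7} D(V)={1,3}: no change
Constraint 4 (W + Y = X) on D(W)={1,4,5,6,7} D(Y)={3,4,5,6,7} D(X)={2,3,4}: W {1,4,5,6,7}->{1}; Y {3,4,5,6,7}->{3}; X {2,3,4}->{4}
So after all 4 constraints: D(Y) = {3}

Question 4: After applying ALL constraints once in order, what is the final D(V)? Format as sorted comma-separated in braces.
Answer: {1,3}

Derivation:
Constraint 1 (Y != V) on D(Y)={1,3,4,5,6,7} D(V)={1,3,7}: no change
Constraint 2 (V + X = Y) on D(V)={1,3,7} D(X)={2,3,4,7} D(Y)={1,3,4,5,6,7}: V {1,3,7}->{1,3}; X {2,3,4,7}->{2,3,4}; Y {1,3,4,5,6,7}->{3,4,5,6,7}
Constraint 3 (W != V) on D(W)={1,4,5,6,7} D(V)={1,3}: no change
Constraint 4 (W + Y = X) on D(W)={1,4,5,6,7} D(Y)={3,4,5,6,7} D(X)={2,3,4}: W {1,4,5,6,7}->{1}; Y {3,4,5,6,7}->{3}; X {2,3,4}->{4}
So after all 4 constraints: D(V) = {1,3}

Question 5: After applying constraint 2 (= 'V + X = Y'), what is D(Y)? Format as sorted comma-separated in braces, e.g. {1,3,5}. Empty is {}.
Answer: {3,4,5,6,7}

Derivation:
Constraint 1 (Y != V) on D(Y)={1,3,4,5,6,7} D(V)={1,3,7}: no change
Constraint 2 (V + X = Y) on D(V)={1,3,7} D(X)={2,3,4,7} D(Y)={1,3,4,5,6,7}: V {1,3,7}->{1,3}; X {2,3,4,7}->{2,3,4}; Y {1,3,4,5,6,7}->{3,4,5,6,7}
So after constraint 2: D(Y) = {3,4,5,6,7}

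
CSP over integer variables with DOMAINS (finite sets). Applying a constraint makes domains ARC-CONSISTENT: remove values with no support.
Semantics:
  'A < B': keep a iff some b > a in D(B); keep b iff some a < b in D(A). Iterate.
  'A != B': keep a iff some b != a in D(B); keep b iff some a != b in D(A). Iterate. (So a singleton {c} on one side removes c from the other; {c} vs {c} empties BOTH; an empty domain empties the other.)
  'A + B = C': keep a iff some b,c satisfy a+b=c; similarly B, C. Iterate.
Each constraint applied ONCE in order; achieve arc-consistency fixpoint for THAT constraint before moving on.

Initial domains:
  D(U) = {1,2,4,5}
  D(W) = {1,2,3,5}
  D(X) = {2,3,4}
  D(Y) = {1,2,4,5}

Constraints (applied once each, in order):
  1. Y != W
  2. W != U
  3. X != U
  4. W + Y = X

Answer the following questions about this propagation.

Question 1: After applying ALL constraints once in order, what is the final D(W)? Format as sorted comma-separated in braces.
Answer: {1,2,3}

Derivation:
Constraint 1 (Y != W) on D(Y)={1,2,4,5} D(W)={1,2,3,5}: no change
Constraint 2 (W != U) on D(W)={1,2,3,5} D(U)={1,2,4,5}: no change
Constraint 3 (X != U) on D(X)={2,3,4} D(U)={1,2,4,5}: no change
Constraint 4 (W + Y = X) on D(W)={1,2,3,5} D(Y)={1,2,4,5} D(X)={2,3,4}: W {1,2,3,5}->{1,2,3}; Y {1,2,4,5}->{1,2}
So after all 4 constraints: D(W) = {1,2,3}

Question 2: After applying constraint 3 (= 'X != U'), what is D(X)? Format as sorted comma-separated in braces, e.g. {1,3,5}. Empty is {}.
Answer: {2,3,4}

Derivation:
Constraint 1 (Y != W) on D(Y)={1,2,4,5} D(W)={1,2,3,5}: no change
Constraint 2 (W != U) on D(W)={1,2,3,5} D(U)={1,2,4,5}: no change
Constraint 3 (X != U) on D(X)={2,3,4} D(U)={1,2,4,5}: no change
So after constraint 3: D(X) = {2,3,4}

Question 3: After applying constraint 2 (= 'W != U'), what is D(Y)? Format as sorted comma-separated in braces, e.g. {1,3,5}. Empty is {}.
Answer: {1,2,4,5}

Derivation:
Constraint 1 (Y != W) on D(Y)={1,2,4,5} D(W)={1,2,3,5}: no change
Constraint 2 (W != U) on D(W)={1,2,3,5} D(U)={1,2,4,5}: no change
So after constraint 2: D(Y) = {1,2,4,5}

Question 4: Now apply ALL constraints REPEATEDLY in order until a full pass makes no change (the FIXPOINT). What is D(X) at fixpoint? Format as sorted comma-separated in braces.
Answer: {2,3,4}

Derivation:
pass 0 (initial): D(X)={2,3,4}
pass 1: W {1,2,3,5}->{1,2,3}; Y {1,2,4,5}->{1,2}
pass 2: no change
Fixpoint after 2 passes: D(X) = {2,3,4}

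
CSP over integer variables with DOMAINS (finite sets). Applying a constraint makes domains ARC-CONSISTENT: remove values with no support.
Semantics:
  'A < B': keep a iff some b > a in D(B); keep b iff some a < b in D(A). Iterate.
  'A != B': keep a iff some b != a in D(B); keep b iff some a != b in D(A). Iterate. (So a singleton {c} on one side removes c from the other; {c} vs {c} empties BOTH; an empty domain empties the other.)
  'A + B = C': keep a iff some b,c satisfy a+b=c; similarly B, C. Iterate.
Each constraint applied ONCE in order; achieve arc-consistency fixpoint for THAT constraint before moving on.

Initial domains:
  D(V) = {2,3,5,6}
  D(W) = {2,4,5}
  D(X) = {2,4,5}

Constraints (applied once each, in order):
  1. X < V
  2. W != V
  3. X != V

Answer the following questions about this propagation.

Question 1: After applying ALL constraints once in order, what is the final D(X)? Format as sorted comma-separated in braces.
Constraint 1 (X < V) on D(X)={2,4,5} D(V)={2,3,5,6}: V {2,3,5,6}->{3,5,6}
Constraint 2 (W != V) on D(W)={2,4,5} D(V)={3,5,6}: no change
Constraint 3 (X != V) on D(X)={2,4,5} D(V)={3,5,6}: no change
So after all 3 constraints: D(X) = {2,4,5}

Answer: {2,4,5}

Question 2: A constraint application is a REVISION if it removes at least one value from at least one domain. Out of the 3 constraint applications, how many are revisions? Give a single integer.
Answer: 1

Derivation:
Constraint 1 (X < V) on D(X)={2,4,5} D(V)={2,3,5,6}: V {2,3,5,6}->{3,5,6} => REVISION
Constraint 2 (W != V) on D(W)={2,4,5} D(V)={3,5,6}: no change => not a revision
Constraint 3 (X != V) on D(X)={2,4,5} D(V)={3,5,6}: no change => not a revision
Total revisions = 1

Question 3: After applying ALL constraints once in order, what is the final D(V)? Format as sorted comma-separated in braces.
Answer: {3,5,6}

Derivation:
Constraint 1 (X < V) on D(X)={2,4,5} D(V)={2,3,5,6}: V {2,3,5,6}->{3,5,6}
Constraint 2 (W != V) on D(W)={2,4,5} D(V)={3,5,6}: no change
Constraint 3 (X != V) on D(X)={2,4,5} D(V)={3,5,6}: no change
So after all 3 constraints: D(V) = {3,5,6}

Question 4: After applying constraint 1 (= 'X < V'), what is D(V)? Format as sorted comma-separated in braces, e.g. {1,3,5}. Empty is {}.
Answer: {3,5,6}

Derivation:
Constraint 1 (X < V) on D(X)={2,4,5} D(V)={2,3,5,6}: V {2,3,5,6}->{3,5,6}
So after constraint 1: D(V) = {3,5,6}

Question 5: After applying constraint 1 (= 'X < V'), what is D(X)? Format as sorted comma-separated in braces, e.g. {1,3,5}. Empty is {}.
Constraint 1 (X < V) on D(X)={2,4,5} D(V)={2,3,5,6}: V {2,3,5,6}->{3,5,6}
So after constraint 1: D(X) = {2,4,5}

Answer: {2,4,5}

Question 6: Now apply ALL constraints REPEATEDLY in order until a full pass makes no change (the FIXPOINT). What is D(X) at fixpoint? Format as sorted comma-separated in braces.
Answer: {2,4,5}

Derivation:
pass 0 (initial): D(X)={2,4,5}
pass 1: V {2,3,5,6}->{3,5,6}
pass 2: no change
Fixpoint after 2 passes: D(X) = {2,4,5}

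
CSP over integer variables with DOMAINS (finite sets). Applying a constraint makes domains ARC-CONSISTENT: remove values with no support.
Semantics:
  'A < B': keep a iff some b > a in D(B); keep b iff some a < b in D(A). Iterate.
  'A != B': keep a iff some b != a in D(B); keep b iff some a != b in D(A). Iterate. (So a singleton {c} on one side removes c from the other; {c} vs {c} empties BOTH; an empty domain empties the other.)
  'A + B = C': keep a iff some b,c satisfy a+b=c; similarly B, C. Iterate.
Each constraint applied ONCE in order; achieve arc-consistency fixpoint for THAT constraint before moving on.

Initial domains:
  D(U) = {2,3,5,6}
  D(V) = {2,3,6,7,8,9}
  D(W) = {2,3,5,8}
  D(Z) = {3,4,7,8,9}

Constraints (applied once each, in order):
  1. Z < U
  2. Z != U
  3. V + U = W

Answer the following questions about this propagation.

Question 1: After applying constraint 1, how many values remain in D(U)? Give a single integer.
Answer: 2

Derivation:
Constraint 1 (Z < U) on D(Z)={3,4,7,8,9} D(U)={2,3,5,6}: Z {3,4,7,8,9}->{3,4}; U {2,3,5,6}->{5,6}
So after constraint 1: D(U)={5,6}, size = 2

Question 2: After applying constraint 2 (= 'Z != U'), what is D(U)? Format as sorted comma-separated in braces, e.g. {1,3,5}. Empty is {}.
Constraint 1 (Z < U) on D(Z)={3,4,7,8,9} D(U)={2,3,5,6}: Z {3,4,7,8,9}->{3,4}; U {2,3,5,6}->{5,6}
Constraint 2 (Z != U) on D(Z)={3,4} D(U)={5,6}: no change
So after constraint 2: D(U) = {5,6}

Answer: {5,6}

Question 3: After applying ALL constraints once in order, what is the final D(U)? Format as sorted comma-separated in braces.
Constraint 1 (Z < U) on D(Z)={3,4,7,8,9} D(U)={2,3,5,6}: Z {3,4,7,8,9}->{3,4}; U {2,3,5,6}->{5,6}
Constraint 2 (Z != U) on D(Z)={3,4} D(U)={5,6}: no change
Constraint 3 (V + U = W) on D(V)={2,3,6,7,8,9} D(U)={5,6} D(W)={2,3,5,8}: V {2,3,6,7,8,9}->{2,3}; W {2,3,5,8}->{8}
So after all 3 constraints: D(U) = {5,6}

Answer: {5,6}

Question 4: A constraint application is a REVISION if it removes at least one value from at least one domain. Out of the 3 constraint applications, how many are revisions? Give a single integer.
Constraint 1 (Z < U) on D(Z)={3,4,7,8,9} D(U)={2,3,5,6}: Z {3,4,7,8,9}->{3,4}; U {2,3,5,6}->{5,6} => REVISION
Constraint 2 (Z != U) on D(Z)={3,4} D(U)={5,6}: no change => not a revision
Constraint 3 (V + U = W) on D(V)={2,3,6,7,8,9} D(U)={5,6} D(W)={2,3,5,8}: V {2,3,6,7,8,9}->{2,3}; W {2,3,5,8}->{8} => REVISION
Total revisions = 2

Answer: 2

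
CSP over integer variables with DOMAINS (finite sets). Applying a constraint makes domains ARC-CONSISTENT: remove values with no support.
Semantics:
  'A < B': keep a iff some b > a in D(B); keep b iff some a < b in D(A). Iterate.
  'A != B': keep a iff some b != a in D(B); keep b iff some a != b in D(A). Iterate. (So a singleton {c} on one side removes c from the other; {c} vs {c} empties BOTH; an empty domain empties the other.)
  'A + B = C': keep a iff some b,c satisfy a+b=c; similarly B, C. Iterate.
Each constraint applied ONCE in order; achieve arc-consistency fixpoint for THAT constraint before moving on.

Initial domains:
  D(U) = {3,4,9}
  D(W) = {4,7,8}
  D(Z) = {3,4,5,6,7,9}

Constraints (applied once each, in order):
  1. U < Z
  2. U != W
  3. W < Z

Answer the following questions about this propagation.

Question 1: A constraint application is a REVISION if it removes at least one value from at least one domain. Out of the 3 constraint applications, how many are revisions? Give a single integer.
Constraint 1 (U < Z) on D(U)={3,4,9} D(Z)={3,4,5,6,7,9}: U {3,4,9}->{3,4}; Z {3,4,5,6,7,9}->{4,5,6,7,9} => REVISION
Constraint 2 (U != W) on D(U)={3,4} D(W)={4,7,8}: no change => not a revision
Constraint 3 (W < Z) on D(W)={4,7,8} D(Z)={4,5,6,7,9}: Z {4,5,6,7,9}->{5,6,7,9} => REVISION
Total revisions = 2

Answer: 2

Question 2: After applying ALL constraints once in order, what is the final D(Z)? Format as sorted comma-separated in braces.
Answer: {5,6,7,9}

Derivation:
Constraint 1 (U < Z) on D(U)={3,4,9} D(Z)={3,4,5,6,7,9}: U {3,4,9}->{3,4}; Z {3,4,5,6,7,9}->{4,5,6,7,9}
Constraint 2 (U != W) on D(U)={3,4} D(W)={4,7,8}: no change
Constraint 3 (W < Z) on D(W)={4,7,8} D(Z)={4,5,6,7,9}: Z {4,5,6,7,9}->{5,6,7,9}
So after all 3 constraints: D(Z) = {5,6,7,9}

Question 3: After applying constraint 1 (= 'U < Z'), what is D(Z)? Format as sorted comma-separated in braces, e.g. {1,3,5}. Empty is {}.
Answer: {4,5,6,7,9}

Derivation:
Constraint 1 (U < Z) on D(U)={3,4,9} D(Z)={3,4,5,6,7,9}: U {3,4,9}->{3,4}; Z {3,4,5,6,7,9}->{4,5,6,7,9}
So after constraint 1: D(Z) = {4,5,6,7,9}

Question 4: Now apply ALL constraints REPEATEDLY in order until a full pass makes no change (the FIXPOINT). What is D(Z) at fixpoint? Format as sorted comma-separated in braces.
Answer: {5,6,7,9}

Derivation:
pass 0 (initial): D(Z)={3,4,5,6,7,9}
pass 1: U {3,4,9}->{3,4}; Z {3,4,5,6,7,9}->{5,6,7,9}
pass 2: no change
Fixpoint after 2 passes: D(Z) = {5,6,7,9}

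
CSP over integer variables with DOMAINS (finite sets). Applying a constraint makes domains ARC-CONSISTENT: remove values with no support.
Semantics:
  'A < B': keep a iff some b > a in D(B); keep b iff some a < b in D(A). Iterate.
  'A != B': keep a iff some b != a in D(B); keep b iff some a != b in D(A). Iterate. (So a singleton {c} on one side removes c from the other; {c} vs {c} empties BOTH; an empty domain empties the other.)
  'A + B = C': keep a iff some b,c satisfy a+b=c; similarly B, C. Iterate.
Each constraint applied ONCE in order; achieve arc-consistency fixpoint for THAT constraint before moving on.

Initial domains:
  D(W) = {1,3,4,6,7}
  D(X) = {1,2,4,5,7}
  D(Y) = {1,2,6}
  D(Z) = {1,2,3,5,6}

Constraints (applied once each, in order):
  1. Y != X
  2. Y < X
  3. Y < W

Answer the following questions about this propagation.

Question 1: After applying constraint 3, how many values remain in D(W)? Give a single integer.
Answer: 4

Derivation:
Constraint 1 (Y != X) on D(Y)={1,2,6} D(X)={1,2,4,5,7}: no change
Constraint 2 (Y < X) on D(Y)={1,2,6} D(X)={1,2,4,5,7}: X {1,2,4,5,7}->{2,4,5,7}
Constraint 3 (Y < W) on D(Y)={1,2,6} D(W)={1,3,4,6,7}: W {1,3,4,6,7}->{3,4,6,7}
So after constraint 3: D(W)={3,4,6,7}, size = 4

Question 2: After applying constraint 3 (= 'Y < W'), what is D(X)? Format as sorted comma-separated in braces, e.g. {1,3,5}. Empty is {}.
Answer: {2,4,5,7}

Derivation:
Constraint 1 (Y != X) on D(Y)={1,2,6} D(X)={1,2,4,5,7}: no change
Constraint 2 (Y < X) on D(Y)={1,2,6} D(X)={1,2,4,5,7}: X {1,2,4,5,7}->{2,4,5,7}
Constraint 3 (Y < W) on D(Y)={1,2,6} D(W)={1,3,4,6,7}: W {1,3,4,6,7}->{3,4,6,7}
So after constraint 3: D(X) = {2,4,5,7}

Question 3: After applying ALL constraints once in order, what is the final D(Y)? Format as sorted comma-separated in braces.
Constraint 1 (Y != X) on D(Y)={1,2,6} D(X)={1,2,4,5,7}: no change
Constraint 2 (Y < X) on D(Y)={1,2,6} D(X)={1,2,4,5,7}: X {1,2,4,5,7}->{2,4,5,7}
Constraint 3 (Y < W) on D(Y)={1,2,6} D(W)={1,3,4,6,7}: W {1,3,4,6,7}->{3,4,6,7}
So after all 3 constraints: D(Y) = {1,2,6}

Answer: {1,2,6}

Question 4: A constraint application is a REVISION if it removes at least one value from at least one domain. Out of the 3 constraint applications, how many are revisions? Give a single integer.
Constraint 1 (Y != X) on D(Y)={1,2,6} D(X)={1,2,4,5,7}: no change => not a revision
Constraint 2 (Y < X) on D(Y)={1,2,6} D(X)={1,2,4,5,7}: X {1,2,4,5,7}->{2,4,5,7} => REVISION
Constraint 3 (Y < W) on D(Y)={1,2,6} D(W)={1,3,4,6,7}: W {1,3,4,6,7}->{3,4,6,7} => REVISION
Total revisions = 2

Answer: 2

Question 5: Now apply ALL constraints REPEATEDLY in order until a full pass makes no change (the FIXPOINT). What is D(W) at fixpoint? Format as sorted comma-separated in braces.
pass 0 (initial): D(W)={1,3,4,6,7}
pass 1: W {1,3,4,6,7}->{3,4,6,7}; X {1,2,4,5,7}->{2,4,5,7}
pass 2: no change
Fixpoint after 2 passes: D(W) = {3,4,6,7}

Answer: {3,4,6,7}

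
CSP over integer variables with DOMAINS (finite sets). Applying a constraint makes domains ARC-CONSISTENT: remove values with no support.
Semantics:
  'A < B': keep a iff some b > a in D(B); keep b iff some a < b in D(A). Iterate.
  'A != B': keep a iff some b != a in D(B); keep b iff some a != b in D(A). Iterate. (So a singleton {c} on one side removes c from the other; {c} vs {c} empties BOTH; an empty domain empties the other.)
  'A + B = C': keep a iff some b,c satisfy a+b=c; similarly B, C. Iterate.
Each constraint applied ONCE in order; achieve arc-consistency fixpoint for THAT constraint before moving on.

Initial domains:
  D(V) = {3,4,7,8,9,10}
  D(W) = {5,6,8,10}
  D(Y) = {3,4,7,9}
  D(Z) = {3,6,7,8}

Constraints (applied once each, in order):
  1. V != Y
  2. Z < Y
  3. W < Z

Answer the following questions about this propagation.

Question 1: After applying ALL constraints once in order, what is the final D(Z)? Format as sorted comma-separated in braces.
Constraint 1 (V != Y) on D(V)={3,4,7,8,9,10} D(Y)={3,4,7,9}: no change
Constraint 2 (Z < Y) on D(Z)={3,6,7,8} D(Y)={3,4,7,9}: Y {3,4,7,9}->{4,7,9}
Constraint 3 (W < Z) on D(W)={5,6,8,10} D(Z)={3,6,7,8}: W {5,6,8,10}->{5,6}; Z {3,6,7,8}->{6,7,8}
So after all 3 constraints: D(Z) = {6,7,8}

Answer: {6,7,8}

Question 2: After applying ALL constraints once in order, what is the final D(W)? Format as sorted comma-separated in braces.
Answer: {5,6}

Derivation:
Constraint 1 (V != Y) on D(V)={3,4,7,8,9,10} D(Y)={3,4,7,9}: no change
Constraint 2 (Z < Y) on D(Z)={3,6,7,8} D(Y)={3,4,7,9}: Y {3,4,7,9}->{4,7,9}
Constraint 3 (W < Z) on D(W)={5,6,8,10} D(Z)={3,6,7,8}: W {5,6,8,10}->{5,6}; Z {3,6,7,8}->{6,7,8}
So after all 3 constraints: D(W) = {5,6}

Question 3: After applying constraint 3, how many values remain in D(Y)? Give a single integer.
Constraint 1 (V != Y) on D(V)={3,4,7,8,9,10} D(Y)={3,4,7,9}: no change
Constraint 2 (Z < Y) on D(Z)={3,6,7,8} D(Y)={3,4,7,9}: Y {3,4,7,9}->{4,7,9}
Constraint 3 (W < Z) on D(W)={5,6,8,10} D(Z)={3,6,7,8}: W {5,6,8,10}->{5,6}; Z {3,6,7,8}->{6,7,8}
So after constraint 3: D(Y)={4,7,9}, size = 3

Answer: 3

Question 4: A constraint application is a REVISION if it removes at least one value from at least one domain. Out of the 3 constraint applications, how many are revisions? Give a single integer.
Constraint 1 (V != Y) on D(V)={3,4,7,8,9,10} D(Y)={3,4,7,9}: no change => not a revision
Constraint 2 (Z < Y) on D(Z)={3,6,7,8} D(Y)={3,4,7,9}: Y {3,4,7,9}->{4,7,9} => REVISION
Constraint 3 (W < Z) on D(W)={5,6,8,10} D(Z)={3,6,7,8}: W {5,6,8,10}->{5,6}; Z {3,6,7,8}->{6,7,8} => REVISION
Total revisions = 2

Answer: 2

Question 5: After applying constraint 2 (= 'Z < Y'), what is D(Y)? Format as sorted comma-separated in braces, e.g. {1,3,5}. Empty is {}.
Answer: {4,7,9}

Derivation:
Constraint 1 (V != Y) on D(V)={3,4,7,8,9,10} D(Y)={3,4,7,9}: no change
Constraint 2 (Z < Y) on D(Z)={3,6,7,8} D(Y)={3,4,7,9}: Y {3,4,7,9}->{4,7,9}
So after constraint 2: D(Y) = {4,7,9}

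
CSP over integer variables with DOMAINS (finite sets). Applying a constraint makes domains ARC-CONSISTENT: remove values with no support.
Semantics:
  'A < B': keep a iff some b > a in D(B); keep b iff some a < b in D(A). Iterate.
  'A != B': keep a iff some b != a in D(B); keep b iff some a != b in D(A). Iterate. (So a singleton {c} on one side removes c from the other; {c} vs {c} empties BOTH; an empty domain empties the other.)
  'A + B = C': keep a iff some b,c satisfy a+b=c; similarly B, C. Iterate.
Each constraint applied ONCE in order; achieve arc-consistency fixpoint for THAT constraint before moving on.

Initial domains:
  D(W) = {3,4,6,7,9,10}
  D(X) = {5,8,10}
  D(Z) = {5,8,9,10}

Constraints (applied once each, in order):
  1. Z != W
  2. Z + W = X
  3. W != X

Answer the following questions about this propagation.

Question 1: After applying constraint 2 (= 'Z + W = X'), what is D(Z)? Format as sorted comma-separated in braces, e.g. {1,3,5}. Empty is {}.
Constraint 1 (Z != W) on D(Z)={5,8,9,10} D(W)={3,4,6,7,9,10}: no change
Constraint 2 (Z + W = X) on D(Z)={5,8,9,10} D(W)={3,4,6,7,9,10} D(X)={5,8,10}: Z {5,8,9,10}->{5}; W {3,4,6,7,9,10}->{3}; X {5,8,10}->{8}
So after constraint 2: D(Z) = {5}

Answer: {5}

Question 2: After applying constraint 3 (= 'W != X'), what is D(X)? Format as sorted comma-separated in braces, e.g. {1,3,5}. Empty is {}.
Answer: {8}

Derivation:
Constraint 1 (Z != W) on D(Z)={5,8,9,10} D(W)={3,4,6,7,9,10}: no change
Constraint 2 (Z + W = X) on D(Z)={5,8,9,10} D(W)={3,4,6,7,9,10} D(X)={5,8,10}: Z {5,8,9,10}->{5}; W {3,4,6,7,9,10}->{3}; X {5,8,10}->{8}
Constraint 3 (W != X) on D(W)={3} D(X)={8}: no change
So after constraint 3: D(X) = {8}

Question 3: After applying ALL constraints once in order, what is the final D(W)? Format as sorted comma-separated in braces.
Answer: {3}

Derivation:
Constraint 1 (Z != W) on D(Z)={5,8,9,10} D(W)={3,4,6,7,9,10}: no change
Constraint 2 (Z + W = X) on D(Z)={5,8,9,10} D(W)={3,4,6,7,9,10} D(X)={5,8,10}: Z {5,8,9,10}->{5}; W {3,4,6,7,9,10}->{3}; X {5,8,10}->{8}
Constraint 3 (W != X) on D(W)={3} D(X)={8}: no change
So after all 3 constraints: D(W) = {3}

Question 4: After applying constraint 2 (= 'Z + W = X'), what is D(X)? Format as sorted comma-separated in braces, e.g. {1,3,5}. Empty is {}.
Answer: {8}

Derivation:
Constraint 1 (Z != W) on D(Z)={5,8,9,10} D(W)={3,4,6,7,9,10}: no change
Constraint 2 (Z + W = X) on D(Z)={5,8,9,10} D(W)={3,4,6,7,9,10} D(X)={5,8,10}: Z {5,8,9,10}->{5}; W {3,4,6,7,9,10}->{3}; X {5,8,10}->{8}
So after constraint 2: D(X) = {8}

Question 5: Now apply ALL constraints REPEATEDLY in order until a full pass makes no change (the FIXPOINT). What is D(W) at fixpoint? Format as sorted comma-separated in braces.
Answer: {3}

Derivation:
pass 0 (initial): D(W)={3,4,6,7,9,10}
pass 1: W {3,4,6,7,9,10}->{3}; X {5,8,10}->{8}; Z {5,8,9,10}->{5}
pass 2: no change
Fixpoint after 2 passes: D(W) = {3}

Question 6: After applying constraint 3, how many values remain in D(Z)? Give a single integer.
Constraint 1 (Z != W) on D(Z)={5,8,9,10} D(W)={3,4,6,7,9,10}: no change
Constraint 2 (Z + W = X) on D(Z)={5,8,9,10} D(W)={3,4,6,7,9,10} D(X)={5,8,10}: Z {5,8,9,10}->{5}; W {3,4,6,7,9,10}->{3}; X {5,8,10}->{8}
Constraint 3 (W != X) on D(W)={3} D(X)={8}: no change
So after constraint 3: D(Z)={5}, size = 1

Answer: 1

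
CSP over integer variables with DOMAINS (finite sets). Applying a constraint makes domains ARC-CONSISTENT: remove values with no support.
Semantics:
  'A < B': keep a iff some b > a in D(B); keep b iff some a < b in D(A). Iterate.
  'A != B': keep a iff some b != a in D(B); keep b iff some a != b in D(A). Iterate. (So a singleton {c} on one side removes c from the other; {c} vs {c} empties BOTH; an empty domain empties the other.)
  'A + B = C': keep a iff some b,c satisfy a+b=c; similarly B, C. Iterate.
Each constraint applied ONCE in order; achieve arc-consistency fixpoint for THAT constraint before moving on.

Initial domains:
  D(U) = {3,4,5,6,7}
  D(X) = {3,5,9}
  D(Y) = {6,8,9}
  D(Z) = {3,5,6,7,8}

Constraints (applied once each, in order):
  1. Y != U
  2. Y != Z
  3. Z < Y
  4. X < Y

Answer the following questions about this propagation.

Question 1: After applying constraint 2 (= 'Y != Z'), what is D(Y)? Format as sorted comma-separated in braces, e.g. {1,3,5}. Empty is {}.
Answer: {6,8,9}

Derivation:
Constraint 1 (Y != U) on D(Y)={6,8,9} D(U)={3,4,5,6,7}: no change
Constraint 2 (Y != Z) on D(Y)={6,8,9} D(Z)={3,5,6,7,8}: no change
So after constraint 2: D(Y) = {6,8,9}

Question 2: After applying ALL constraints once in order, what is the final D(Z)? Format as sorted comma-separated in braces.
Constraint 1 (Y != U) on D(Y)={6,8,9} D(U)={3,4,5,6,7}: no change
Constraint 2 (Y != Z) on D(Y)={6,8,9} D(Z)={3,5,6,7,8}: no change
Constraint 3 (Z < Y) on D(Z)={3,5,6,7,8} D(Y)={6,8,9}: no change
Constraint 4 (X < Y) on D(X)={3,5,9} D(Y)={6,8,9}: X {3,5,9}->{3,5}
So after all 4 constraints: D(Z) = {3,5,6,7,8}

Answer: {3,5,6,7,8}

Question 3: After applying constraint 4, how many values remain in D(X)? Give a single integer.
Answer: 2

Derivation:
Constraint 1 (Y != U) on D(Y)={6,8,9} D(U)={3,4,5,6,7}: no change
Constraint 2 (Y != Z) on D(Y)={6,8,9} D(Z)={3,5,6,7,8}: no change
Constraint 3 (Z < Y) on D(Z)={3,5,6,7,8} D(Y)={6,8,9}: no change
Constraint 4 (X < Y) on D(X)={3,5,9} D(Y)={6,8,9}: X {3,5,9}->{3,5}
So after constraint 4: D(X)={3,5}, size = 2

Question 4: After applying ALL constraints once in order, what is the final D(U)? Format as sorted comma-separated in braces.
Answer: {3,4,5,6,7}

Derivation:
Constraint 1 (Y != U) on D(Y)={6,8,9} D(U)={3,4,5,6,7}: no change
Constraint 2 (Y != Z) on D(Y)={6,8,9} D(Z)={3,5,6,7,8}: no change
Constraint 3 (Z < Y) on D(Z)={3,5,6,7,8} D(Y)={6,8,9}: no change
Constraint 4 (X < Y) on D(X)={3,5,9} D(Y)={6,8,9}: X {3,5,9}->{3,5}
So after all 4 constraints: D(U) = {3,4,5,6,7}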